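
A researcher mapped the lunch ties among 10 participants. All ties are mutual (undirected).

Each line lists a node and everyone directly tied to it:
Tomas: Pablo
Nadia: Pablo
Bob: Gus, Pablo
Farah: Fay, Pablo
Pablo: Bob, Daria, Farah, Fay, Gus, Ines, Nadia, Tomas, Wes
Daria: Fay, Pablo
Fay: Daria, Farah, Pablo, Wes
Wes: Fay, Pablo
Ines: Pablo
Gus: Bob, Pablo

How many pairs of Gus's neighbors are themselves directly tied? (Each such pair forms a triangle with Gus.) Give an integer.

1

Gus's neighbors: Bob and Pablo.
Neighbor pairs that are themselves tied: Gus–Bob–Pablo. Each forms one triangle with Gus, for 1 in total.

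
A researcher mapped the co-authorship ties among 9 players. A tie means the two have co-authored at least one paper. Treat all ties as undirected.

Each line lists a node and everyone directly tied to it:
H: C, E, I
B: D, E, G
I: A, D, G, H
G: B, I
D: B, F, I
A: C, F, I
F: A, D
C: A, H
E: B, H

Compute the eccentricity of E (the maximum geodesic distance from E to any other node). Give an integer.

Distances from E: A:3, B:1, C:2, D:2, F:3, G:2, H:1, I:2.
The largest is 3 (to F and A), so the eccentricity of E is 3.

3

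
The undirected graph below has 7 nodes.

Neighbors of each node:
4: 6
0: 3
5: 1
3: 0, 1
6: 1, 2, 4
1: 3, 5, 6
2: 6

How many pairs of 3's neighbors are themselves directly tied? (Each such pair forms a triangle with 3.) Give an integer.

0

3's neighbors are 0 and 1, but none of them are tied to each other, so no triangle contains 3.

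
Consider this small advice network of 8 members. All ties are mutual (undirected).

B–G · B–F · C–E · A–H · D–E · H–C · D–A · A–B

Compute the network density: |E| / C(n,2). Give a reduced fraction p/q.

2/7

There are 8 edges and 8 nodes, so the maximum possible is C(8,2) = 28.
Density = 8/28 = 2/7.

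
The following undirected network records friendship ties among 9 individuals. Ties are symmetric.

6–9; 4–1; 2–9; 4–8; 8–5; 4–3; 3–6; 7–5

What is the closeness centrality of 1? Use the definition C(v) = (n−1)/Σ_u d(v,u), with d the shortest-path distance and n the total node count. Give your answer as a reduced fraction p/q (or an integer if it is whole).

Distances from 1: 2:5, 3:2, 4:1, 5:3, 6:3, 7:4, 8:2, 9:4. Sum = 24.
n = 9, so closeness = 8/24 = 1/3.

1/3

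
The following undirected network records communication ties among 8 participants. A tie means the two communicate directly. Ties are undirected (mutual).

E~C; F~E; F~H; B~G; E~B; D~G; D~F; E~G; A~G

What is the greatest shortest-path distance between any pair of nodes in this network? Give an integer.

4

Eccentricity of each node (its greatest distance to any other): A:4, B:3, C:3, D:3, E:2, F:3, G:3, H:4.
The maximum eccentricity is 4, realized for instance by the pair A–H via A – G – D – F – H. So the diameter is 4.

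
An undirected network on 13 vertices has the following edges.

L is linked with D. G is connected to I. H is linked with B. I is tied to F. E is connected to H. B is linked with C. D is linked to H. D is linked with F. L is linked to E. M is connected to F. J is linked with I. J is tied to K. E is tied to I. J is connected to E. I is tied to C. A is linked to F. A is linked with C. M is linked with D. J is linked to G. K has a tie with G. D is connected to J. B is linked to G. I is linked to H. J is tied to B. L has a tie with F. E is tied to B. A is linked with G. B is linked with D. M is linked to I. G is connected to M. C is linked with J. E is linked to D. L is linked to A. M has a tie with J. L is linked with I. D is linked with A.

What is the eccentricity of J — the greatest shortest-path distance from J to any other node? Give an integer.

Distances from J: A:2, B:1, C:1, D:1, E:1, F:2, G:1, H:2, I:1, K:1, L:2, M:1.
The largest is 2 (to H, F, L, and A), so the eccentricity of J is 2.

2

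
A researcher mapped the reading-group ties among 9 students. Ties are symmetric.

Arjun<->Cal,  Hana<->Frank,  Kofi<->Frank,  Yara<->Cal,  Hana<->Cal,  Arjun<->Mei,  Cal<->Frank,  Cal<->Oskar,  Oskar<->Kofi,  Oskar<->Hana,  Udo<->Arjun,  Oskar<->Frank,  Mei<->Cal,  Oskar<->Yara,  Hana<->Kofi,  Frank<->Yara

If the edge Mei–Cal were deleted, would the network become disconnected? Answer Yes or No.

No

Even without that edge, Mei still reaches Cal via Mei – Arjun – Cal, so the network stays connected. Not a bridge.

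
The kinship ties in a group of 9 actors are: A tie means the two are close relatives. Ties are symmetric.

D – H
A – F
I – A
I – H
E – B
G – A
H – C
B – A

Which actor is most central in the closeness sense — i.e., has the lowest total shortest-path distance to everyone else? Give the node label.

Farness (sum of distances to all others) for each node — A:14, B:19, C:25, D:25, E:26, F:21, G:21, H:18, I:15.
The smallest farness is 14, for A, so A has the highest closeness.

A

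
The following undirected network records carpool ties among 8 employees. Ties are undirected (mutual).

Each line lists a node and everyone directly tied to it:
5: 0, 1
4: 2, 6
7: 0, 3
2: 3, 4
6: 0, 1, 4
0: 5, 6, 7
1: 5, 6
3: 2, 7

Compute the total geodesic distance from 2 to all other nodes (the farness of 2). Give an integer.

Distances from 2: 0:3, 1:3, 3:1, 4:1, 5:4, 6:2, 7:2.
Sum = 3 + 3 + 1 + 1 + 4 + 2 + 2 = 16.

16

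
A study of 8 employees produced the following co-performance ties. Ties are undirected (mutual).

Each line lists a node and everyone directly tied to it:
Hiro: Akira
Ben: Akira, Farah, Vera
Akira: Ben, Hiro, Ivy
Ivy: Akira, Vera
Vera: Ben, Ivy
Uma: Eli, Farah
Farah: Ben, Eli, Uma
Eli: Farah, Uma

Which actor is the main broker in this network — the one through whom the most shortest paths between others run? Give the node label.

Ben

Unnormalized betweenness of each node: Akira:8, Ben:13, Eli:0, Farah:10, Hiro:0, Ivy:1, Uma:0, Vera:2.
Ben has the largest value, 13, making it the main broker — the node through which the most shortest paths run.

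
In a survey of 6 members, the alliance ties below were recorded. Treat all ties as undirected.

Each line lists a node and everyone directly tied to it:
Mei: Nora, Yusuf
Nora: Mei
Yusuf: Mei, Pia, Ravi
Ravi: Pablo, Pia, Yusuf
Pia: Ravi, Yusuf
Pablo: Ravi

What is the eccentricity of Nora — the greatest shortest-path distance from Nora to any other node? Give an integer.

4

Distances from Nora: Mei:1, Pablo:4, Pia:3, Ravi:3, Yusuf:2.
The largest is 4 (to Pablo), so the eccentricity of Nora is 4.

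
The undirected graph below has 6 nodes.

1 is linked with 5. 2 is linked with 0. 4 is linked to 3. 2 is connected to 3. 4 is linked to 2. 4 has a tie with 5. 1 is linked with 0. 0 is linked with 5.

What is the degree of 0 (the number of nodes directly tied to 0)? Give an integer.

0 is directly tied to 1, 2, and 5. That is 3 neighbors, so the degree of 0 is 3.

3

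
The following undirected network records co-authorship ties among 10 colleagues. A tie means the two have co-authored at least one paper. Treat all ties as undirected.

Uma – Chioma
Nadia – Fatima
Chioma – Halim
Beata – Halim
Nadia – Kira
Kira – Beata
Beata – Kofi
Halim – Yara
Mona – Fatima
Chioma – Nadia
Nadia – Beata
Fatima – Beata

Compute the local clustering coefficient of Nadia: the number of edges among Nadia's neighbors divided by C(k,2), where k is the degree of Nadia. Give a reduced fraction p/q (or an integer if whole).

Nadia's neighbors: Beata, Chioma, Fatima, and Kira (k = 4).
Possible neighbor pairs: C(4,2) = 6. Edges among them: Beata–Fatima, Beata–Kira → e = 2.
Clustering(Nadia) = 2/6 = 1/3.

1/3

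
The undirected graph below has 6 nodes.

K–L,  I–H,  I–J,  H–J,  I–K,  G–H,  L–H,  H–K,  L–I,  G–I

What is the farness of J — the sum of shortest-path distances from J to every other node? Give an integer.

8

Distances from J: G:2, H:1, I:1, K:2, L:2.
Sum = 2 + 1 + 1 + 2 + 2 = 8.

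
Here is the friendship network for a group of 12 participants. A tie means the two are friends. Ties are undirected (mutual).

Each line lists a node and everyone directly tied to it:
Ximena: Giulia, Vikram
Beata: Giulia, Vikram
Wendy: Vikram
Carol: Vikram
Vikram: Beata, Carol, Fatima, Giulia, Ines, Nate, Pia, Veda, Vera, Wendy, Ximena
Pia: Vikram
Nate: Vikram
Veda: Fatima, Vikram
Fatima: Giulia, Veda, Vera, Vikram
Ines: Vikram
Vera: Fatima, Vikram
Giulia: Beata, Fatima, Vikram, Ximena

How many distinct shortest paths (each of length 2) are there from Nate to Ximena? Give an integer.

The shortest distance is 2, and the only length-2 path is Nate–Vikram–Ximena. So there is exactly 1 shortest path.

1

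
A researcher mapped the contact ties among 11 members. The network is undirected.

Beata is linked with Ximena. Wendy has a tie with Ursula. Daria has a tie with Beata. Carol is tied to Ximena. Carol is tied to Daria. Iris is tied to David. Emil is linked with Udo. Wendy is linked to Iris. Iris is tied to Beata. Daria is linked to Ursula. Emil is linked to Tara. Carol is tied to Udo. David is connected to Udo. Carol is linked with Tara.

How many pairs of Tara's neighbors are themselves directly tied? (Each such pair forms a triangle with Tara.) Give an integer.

0

Tara's neighbors are Carol and Emil, but none of them are tied to each other, so no triangle contains Tara.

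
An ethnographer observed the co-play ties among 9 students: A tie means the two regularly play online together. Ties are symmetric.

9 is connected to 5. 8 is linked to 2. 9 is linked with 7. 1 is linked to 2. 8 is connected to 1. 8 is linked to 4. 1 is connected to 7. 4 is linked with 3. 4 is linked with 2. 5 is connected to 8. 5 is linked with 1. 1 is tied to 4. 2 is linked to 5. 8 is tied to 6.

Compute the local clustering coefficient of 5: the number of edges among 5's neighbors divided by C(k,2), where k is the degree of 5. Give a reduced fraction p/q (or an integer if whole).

1/2

5's neighbors: 1, 2, 8, and 9 (k = 4).
Possible neighbor pairs: C(4,2) = 6. Edges among them: 1–2, 1–8, 2–8 → e = 3.
Clustering(5) = 3/6 = 1/2.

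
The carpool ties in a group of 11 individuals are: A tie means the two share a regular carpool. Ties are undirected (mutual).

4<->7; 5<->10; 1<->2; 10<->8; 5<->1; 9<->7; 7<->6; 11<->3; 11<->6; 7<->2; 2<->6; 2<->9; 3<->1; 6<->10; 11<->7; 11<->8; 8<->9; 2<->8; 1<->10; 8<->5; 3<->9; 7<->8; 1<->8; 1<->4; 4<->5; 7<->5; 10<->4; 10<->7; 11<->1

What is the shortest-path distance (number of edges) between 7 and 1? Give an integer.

One shortest route is 7 – 11 – 1, which uses 2 edges, and 7 and 1 are not directly tied, so nothing shorter exists. So d(7,1) = 2.

2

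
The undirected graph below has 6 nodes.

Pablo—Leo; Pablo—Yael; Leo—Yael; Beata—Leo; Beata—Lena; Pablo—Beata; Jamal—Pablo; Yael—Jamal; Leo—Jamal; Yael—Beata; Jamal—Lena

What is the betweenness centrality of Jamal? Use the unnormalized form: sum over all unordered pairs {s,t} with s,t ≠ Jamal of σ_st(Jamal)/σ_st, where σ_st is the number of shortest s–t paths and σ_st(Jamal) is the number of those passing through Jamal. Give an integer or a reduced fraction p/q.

3/2

Pairs whose geodesics pass through Jamal — Pablo–Lena: 1/2; Lena–Leo: 1/2; Lena–Yael: 1/2.
All other pairs contribute 0.
Summing the contributions gives betweenness(Jamal) = 3/2.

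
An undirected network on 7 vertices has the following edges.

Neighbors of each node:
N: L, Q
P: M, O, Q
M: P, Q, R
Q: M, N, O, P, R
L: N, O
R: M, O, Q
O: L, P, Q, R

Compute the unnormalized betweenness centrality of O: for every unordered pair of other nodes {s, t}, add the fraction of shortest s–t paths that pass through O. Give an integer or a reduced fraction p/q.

Pairs whose geodesics pass through O — L–M: 3/4; L–R: 1; L–Q: 1/2; L–P: 1; R–P: 1/3.
All other pairs contribute 0.
Summing the contributions gives betweenness(O) = 43/12.

43/12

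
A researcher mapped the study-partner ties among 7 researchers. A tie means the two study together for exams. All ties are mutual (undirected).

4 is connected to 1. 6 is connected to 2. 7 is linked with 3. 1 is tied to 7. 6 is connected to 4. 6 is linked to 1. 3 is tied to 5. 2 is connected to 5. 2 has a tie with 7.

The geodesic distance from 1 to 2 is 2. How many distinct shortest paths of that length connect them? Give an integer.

2

The shortest distance is 2. The length-2 paths are: 1–6–2; 1–7–2.
That gives 2 distinct shortest paths.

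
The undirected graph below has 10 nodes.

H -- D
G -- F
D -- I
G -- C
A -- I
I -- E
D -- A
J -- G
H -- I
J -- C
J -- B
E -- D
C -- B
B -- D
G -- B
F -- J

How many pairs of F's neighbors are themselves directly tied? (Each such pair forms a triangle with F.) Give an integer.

F's neighbors: G and J.
Neighbor pairs that are themselves tied: F–G–J. Each forms one triangle with F, for 1 in total.

1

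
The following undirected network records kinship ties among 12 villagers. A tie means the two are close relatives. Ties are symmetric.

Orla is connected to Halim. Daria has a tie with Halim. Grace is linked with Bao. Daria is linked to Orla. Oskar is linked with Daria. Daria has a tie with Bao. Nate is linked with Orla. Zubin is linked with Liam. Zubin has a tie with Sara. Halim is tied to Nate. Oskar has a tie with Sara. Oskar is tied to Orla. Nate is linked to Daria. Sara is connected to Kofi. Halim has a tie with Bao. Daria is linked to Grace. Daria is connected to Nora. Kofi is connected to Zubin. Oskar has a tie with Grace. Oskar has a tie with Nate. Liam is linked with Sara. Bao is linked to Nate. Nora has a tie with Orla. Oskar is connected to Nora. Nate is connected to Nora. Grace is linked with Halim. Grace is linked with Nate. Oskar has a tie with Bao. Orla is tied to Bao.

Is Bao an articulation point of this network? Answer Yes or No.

No

Even without Bao, every remaining node can still reach every other (the residual graph is connected), so Bao is not a cut vertex.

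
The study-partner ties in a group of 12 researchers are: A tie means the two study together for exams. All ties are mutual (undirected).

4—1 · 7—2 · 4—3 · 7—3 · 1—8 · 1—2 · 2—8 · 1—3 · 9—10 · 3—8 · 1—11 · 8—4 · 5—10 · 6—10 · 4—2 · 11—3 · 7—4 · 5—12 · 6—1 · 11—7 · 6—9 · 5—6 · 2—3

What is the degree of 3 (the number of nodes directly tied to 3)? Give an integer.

6

3 is directly tied to 1, 2, 4, 7, 8, and 11. That is 6 neighbors, so the degree of 3 is 6.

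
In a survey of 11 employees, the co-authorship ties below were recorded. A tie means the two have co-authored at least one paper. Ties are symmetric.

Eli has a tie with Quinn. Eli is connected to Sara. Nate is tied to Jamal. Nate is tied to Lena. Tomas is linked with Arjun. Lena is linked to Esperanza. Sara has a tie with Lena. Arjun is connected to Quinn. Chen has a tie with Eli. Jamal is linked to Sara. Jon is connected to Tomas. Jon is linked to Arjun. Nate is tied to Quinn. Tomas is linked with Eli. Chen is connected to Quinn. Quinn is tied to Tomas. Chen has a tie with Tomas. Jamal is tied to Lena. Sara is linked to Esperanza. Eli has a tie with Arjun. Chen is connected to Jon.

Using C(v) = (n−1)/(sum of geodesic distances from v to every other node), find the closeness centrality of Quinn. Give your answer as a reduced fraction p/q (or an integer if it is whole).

5/8

Distances from Quinn: Arjun:1, Chen:1, Eli:1, Esperanza:3, Jamal:2, Jon:2, Lena:2, Nate:1, Sara:2, Tomas:1. Sum = 16.
n = 11, so closeness = 10/16 = 5/8.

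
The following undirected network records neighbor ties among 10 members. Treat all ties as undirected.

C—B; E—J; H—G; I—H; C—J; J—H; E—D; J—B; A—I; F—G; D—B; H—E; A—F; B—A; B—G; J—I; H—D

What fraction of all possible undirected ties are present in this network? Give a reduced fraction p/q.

There are 17 edges and 10 nodes, so the maximum possible is C(10,2) = 45.
Density = 17/45.

17/45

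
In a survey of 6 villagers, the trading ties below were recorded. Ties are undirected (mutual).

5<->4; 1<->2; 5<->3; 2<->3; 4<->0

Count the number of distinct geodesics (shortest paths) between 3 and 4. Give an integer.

The shortest distance is 2, and the only length-2 path is 3–5–4. So there is exactly 1 shortest path.

1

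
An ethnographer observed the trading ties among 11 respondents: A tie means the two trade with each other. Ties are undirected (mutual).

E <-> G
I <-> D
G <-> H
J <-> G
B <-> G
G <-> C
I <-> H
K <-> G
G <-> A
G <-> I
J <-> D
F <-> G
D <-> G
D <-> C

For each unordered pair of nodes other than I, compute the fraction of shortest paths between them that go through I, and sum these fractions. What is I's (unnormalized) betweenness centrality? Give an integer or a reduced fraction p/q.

1/2

Pairs whose geodesics pass through I — H–D: 1/2.
All other pairs contribute 0.
Summing the contributions gives betweenness(I) = 1/2.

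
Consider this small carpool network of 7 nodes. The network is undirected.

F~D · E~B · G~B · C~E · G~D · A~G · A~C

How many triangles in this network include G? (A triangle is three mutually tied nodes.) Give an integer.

G's neighbors are A, B, and D, but none of them are tied to each other, so no triangle contains G.

0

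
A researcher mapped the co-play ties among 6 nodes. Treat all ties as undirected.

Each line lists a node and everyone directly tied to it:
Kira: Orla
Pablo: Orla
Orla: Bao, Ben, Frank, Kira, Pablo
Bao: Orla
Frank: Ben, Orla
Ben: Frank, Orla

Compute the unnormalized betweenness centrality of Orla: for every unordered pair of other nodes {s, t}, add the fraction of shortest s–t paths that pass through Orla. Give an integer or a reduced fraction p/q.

9

Pairs whose geodesics pass through Orla — Ben–Pablo: 1; Ben–Kira: 1; Ben–Bao: 1; Pablo–Frank: 1; Pablo–Kira: 1; Pablo–Bao: 1; Frank–Kira: 1; Frank–Bao: 1; Kira–Bao: 1.
All other pairs contribute 0.
Summing the contributions gives betweenness(Orla) = 9.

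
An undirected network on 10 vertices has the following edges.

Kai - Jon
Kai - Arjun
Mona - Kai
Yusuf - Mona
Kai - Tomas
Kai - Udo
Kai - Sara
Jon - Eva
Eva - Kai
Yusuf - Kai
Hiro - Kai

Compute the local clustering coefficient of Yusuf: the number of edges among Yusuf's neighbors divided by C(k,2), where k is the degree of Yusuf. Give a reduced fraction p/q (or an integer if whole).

Yusuf's neighbors: Kai and Mona (k = 2).
Possible neighbor pairs: C(2,2) = 1. Edges among them: Kai–Mona → e = 1.
Clustering(Yusuf) = 1/1.

1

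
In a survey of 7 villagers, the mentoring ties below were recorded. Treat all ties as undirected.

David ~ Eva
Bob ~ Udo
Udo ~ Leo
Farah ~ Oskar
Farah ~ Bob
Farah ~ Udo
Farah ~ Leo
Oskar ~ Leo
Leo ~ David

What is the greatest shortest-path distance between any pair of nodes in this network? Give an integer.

Eccentricity of each node (its greatest distance to any other): Bob:4, David:3, Eva:4, Farah:3, Leo:2, Oskar:3, Udo:3.
The maximum eccentricity is 4, realized for instance by the pair Bob–Eva via Bob – Farah – Leo – David – Eva. So the diameter is 4.

4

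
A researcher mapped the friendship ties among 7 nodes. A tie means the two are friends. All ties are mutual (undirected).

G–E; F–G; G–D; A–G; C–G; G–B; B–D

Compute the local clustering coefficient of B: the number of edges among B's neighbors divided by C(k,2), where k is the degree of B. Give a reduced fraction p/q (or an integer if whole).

1

B's neighbors: D and G (k = 2).
Possible neighbor pairs: C(2,2) = 1. Edges among them: D–G → e = 1.
Clustering(B) = 1/1.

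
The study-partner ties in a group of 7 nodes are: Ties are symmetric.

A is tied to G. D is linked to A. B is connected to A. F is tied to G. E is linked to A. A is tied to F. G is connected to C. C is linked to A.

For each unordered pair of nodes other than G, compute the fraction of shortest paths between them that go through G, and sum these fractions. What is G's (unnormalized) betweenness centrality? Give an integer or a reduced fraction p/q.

Pairs whose geodesics pass through G — F–C: 1/2.
All other pairs contribute 0.
Summing the contributions gives betweenness(G) = 1/2.

1/2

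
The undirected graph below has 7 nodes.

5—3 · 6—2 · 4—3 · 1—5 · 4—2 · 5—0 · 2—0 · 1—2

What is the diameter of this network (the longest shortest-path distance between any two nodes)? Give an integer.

Eccentricity of each node (its greatest distance to any other): 0:2, 1:2, 2:2, 3:3, 4:2, 5:3, 6:3.
The maximum eccentricity is 3, realized for instance by the pair 3–6 via 3 – 4 – 2 – 6. So the diameter is 3.

3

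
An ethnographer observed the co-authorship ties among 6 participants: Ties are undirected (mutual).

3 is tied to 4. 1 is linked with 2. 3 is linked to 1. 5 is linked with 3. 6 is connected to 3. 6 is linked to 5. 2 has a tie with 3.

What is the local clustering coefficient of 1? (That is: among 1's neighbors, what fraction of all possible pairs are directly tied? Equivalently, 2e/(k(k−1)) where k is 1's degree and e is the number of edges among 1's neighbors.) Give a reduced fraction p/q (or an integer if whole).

1

1's neighbors: 2 and 3 (k = 2).
Possible neighbor pairs: C(2,2) = 1. Edges among them: 2–3 → e = 1.
Clustering(1) = 1/1.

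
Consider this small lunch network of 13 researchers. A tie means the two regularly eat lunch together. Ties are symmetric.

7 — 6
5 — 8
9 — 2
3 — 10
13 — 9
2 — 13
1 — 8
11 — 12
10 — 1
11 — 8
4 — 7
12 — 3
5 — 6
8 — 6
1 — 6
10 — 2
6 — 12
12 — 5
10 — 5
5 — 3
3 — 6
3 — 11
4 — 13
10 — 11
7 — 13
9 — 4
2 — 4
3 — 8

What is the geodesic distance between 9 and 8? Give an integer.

One shortest route is 9 – 2 – 10 – 3 – 8, which uses 4 edges, and at distance 3 from 9 we only reach {1, 3, 5, 6, 11}, which does not include 8. So d(9,8) = 4.

4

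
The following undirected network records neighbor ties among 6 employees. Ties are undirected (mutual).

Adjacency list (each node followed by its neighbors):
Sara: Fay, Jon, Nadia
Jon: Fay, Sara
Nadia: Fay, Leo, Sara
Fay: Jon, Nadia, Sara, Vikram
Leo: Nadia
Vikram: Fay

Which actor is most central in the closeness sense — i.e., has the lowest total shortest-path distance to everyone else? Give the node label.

Fay

Farness (sum of distances to all others) for each node — Fay:6, Jon:9, Leo:11, Nadia:7, Sara:7, Vikram:10.
The smallest farness is 6, for Fay, so Fay has the highest closeness.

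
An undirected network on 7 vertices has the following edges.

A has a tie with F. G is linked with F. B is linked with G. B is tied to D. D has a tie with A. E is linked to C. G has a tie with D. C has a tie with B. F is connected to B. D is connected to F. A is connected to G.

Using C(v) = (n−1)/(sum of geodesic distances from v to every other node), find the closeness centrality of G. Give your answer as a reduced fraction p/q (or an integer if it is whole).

Distances from G: A:1, B:1, C:2, D:1, E:3, F:1. Sum = 9.
n = 7, so closeness = 6/9 = 2/3.

2/3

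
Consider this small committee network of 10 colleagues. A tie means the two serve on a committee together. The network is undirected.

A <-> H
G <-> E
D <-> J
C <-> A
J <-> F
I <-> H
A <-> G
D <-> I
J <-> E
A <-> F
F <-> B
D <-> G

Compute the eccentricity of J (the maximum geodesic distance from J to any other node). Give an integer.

Distances from J: A:2, B:2, C:3, D:1, E:1, F:1, G:2, H:3, I:2.
The largest is 3 (to H and C), so the eccentricity of J is 3.

3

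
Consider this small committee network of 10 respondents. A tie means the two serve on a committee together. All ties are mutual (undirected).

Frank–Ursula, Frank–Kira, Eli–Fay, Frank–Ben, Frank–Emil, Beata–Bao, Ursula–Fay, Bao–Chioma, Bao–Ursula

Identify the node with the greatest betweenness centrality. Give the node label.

Ursula

Unnormalized betweenness of each node: Bao:15, Beata:0, Ben:0, Chioma:0, Eli:0, Emil:0, Fay:8, Frank:21, Kira:0, Ursula:26.
Ursula has the largest value, 26, making it the main broker — the node through which the most shortest paths run.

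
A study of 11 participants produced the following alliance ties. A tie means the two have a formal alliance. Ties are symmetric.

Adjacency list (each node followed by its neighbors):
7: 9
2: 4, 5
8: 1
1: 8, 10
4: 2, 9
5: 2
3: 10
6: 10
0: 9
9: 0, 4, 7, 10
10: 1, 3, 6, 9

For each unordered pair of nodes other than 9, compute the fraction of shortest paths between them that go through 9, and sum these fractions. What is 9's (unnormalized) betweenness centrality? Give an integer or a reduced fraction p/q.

Pairs whose geodesics pass through 9 — 6–2: 1; 6–0: 1; 6–7: 1; 6–5: 1; 6–4: 1; 1–2: 1; 1–0: 1; 1–7: 1; 1–5: 1; 1–4: 1; 3–2: 1; 3–0: 1; 3–7: 1; 3–5: 1 … (+18 more pairs).
All other pairs contribute 0.
Summing the contributions gives betweenness(9) = 32.

32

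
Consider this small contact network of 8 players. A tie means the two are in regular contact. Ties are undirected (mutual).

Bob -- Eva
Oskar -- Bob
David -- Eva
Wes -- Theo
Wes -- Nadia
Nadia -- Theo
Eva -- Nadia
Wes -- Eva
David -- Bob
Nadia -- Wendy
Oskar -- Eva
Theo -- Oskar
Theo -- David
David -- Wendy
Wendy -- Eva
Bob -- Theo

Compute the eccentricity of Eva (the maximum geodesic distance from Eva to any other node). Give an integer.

Distances from Eva: Bob:1, David:1, Nadia:1, Oskar:1, Theo:2, Wendy:1, Wes:1.
The largest is 2 (to Theo), so the eccentricity of Eva is 2.

2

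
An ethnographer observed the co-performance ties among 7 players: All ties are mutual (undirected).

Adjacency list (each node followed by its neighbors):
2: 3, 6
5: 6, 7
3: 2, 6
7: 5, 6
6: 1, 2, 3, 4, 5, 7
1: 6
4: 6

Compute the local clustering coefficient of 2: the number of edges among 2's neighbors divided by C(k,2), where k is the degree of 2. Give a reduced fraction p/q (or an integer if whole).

2's neighbors: 3 and 6 (k = 2).
Possible neighbor pairs: C(2,2) = 1. Edges among them: 3–6 → e = 1.
Clustering(2) = 1/1.

1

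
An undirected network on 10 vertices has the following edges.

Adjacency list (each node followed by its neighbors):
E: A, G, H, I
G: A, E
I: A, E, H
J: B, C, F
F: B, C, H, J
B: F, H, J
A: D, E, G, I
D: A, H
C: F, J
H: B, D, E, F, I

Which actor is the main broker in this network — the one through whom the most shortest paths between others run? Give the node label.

H

Unnormalized betweenness of each node: A:5/2, B:3, C:0, D:5/3, E:43/6, F:19/2, G:0, H:21, I:5/3, J:1/2.
H has the largest value, 21, making it the main broker — the node through which the most shortest paths run.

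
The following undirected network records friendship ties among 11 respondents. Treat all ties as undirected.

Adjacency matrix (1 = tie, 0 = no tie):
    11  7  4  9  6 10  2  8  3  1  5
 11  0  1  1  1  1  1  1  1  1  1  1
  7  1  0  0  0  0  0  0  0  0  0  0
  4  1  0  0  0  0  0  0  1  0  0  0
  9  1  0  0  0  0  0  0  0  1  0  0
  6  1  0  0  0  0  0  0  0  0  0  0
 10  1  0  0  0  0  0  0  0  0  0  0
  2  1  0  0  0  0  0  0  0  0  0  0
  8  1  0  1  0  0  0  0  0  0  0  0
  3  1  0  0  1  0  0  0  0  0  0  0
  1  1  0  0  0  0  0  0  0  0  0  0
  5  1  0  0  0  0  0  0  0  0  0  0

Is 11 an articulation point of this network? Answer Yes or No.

Yes

Removing 11 leaves {7} with no path to {4 and 8}, so the network splits into 8 components. 11 is a cut vertex.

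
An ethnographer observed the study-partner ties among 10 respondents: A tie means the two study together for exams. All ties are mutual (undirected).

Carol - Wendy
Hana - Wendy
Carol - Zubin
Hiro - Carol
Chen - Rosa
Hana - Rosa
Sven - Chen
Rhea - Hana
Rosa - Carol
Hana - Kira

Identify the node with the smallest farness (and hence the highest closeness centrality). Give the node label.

Farness (sum of distances to all others) for each node — Carol:17, Chen:21, Hana:17, Hiro:25, Kira:25, Rhea:25, Rosa:15, Sven:29, Wendy:19, Zubin:25.
The smallest farness is 15, for Rosa, so Rosa has the highest closeness.

Rosa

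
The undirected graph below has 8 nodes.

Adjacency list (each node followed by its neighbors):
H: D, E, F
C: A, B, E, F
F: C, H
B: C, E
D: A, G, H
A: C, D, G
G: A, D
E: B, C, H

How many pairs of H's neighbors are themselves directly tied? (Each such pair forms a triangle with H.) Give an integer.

0

H's neighbors are D, E, and F, but none of them are tied to each other, so no triangle contains H.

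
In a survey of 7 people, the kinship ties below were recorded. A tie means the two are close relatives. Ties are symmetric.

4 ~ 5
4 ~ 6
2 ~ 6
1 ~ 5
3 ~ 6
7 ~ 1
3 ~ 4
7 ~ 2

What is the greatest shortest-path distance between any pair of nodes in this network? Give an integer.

Eccentricity of each node (its greatest distance to any other): 1:3, 2:3, 3:3, 4:3, 5:3, 6:3, 7:3.
The maximum eccentricity is 3, realized for instance by the pair 4–7 via 4 – 6 – 2 – 7. So the diameter is 3.

3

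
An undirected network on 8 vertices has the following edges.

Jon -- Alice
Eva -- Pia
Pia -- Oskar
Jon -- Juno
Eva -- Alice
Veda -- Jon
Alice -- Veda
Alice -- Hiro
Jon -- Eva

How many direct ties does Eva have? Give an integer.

Eva is directly tied to Alice, Jon, and Pia. That is 3 neighbors, so the degree of Eva is 3.

3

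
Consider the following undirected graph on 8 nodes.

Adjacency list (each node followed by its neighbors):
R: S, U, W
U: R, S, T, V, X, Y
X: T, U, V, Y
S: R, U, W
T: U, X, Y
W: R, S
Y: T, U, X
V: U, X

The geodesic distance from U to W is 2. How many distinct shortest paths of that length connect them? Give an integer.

2

The shortest distance is 2. The length-2 paths are: U–R–W; U–S–W.
That gives 2 distinct shortest paths.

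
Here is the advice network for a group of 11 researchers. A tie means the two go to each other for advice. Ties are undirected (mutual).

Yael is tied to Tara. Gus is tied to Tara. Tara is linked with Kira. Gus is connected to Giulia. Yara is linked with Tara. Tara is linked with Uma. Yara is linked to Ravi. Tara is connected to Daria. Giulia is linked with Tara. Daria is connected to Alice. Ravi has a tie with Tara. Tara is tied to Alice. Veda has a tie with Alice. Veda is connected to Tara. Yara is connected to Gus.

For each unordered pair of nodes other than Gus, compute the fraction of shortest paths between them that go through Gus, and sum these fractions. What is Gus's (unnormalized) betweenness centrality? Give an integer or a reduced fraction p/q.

1/2

Pairs whose geodesics pass through Gus — Yara–Giulia: 1/2.
All other pairs contribute 0.
Summing the contributions gives betweenness(Gus) = 1/2.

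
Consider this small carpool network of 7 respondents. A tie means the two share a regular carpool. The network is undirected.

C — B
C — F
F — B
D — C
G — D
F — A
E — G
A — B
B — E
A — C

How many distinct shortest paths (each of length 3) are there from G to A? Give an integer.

2

The shortest distance is 3. The length-3 paths are: G–E–B–A; G–D–C–A.
That gives 2 distinct shortest paths.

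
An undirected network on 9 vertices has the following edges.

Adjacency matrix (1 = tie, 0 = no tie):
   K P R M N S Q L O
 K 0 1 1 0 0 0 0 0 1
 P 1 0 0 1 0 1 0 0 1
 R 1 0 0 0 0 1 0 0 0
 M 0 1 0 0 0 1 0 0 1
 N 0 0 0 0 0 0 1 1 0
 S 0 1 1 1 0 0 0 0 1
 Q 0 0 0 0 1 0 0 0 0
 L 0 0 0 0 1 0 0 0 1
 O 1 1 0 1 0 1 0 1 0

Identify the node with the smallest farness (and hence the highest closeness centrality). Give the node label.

Farness (sum of distances to all others) for each node — K:16, L:15, M:16, N:20, O:12, P:15, Q:27, R:20, S:15.
The smallest farness is 12, for O, so O has the highest closeness.

O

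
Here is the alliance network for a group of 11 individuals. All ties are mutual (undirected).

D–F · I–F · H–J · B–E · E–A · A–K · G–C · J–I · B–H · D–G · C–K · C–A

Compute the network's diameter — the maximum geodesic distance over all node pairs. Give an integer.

Eccentricity of each node (its greatest distance to any other): A:5, B:5, C:5, D:5, E:5, F:5, G:5, H:5, I:5, J:5, K:5.
The maximum eccentricity is 5, realized for instance by the pair D–B via D – G – C – A – E – B. So the diameter is 5.

5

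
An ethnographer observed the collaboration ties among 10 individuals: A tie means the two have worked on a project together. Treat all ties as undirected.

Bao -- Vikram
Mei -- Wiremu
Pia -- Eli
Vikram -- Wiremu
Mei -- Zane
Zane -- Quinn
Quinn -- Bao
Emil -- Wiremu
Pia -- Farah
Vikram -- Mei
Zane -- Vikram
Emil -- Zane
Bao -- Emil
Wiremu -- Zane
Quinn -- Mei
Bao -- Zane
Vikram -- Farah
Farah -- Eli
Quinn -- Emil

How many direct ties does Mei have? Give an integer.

Mei is directly tied to Quinn, Vikram, Wiremu, and Zane. That is 4 neighbors, so the degree of Mei is 4.

4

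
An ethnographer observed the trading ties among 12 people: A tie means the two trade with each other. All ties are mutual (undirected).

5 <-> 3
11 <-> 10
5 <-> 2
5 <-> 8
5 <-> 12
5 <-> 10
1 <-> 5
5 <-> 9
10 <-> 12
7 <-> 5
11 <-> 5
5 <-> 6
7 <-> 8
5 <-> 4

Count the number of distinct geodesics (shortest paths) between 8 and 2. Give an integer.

1

The shortest distance is 2, and the only length-2 path is 8–5–2. So there is exactly 1 shortest path.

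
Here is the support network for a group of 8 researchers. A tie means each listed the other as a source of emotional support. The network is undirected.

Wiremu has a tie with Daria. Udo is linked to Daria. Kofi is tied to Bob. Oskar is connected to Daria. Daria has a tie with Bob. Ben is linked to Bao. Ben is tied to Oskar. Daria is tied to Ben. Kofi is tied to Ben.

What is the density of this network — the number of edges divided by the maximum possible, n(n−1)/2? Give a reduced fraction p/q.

9/28

There are 9 edges and 8 nodes, so the maximum possible is C(8,2) = 28.
Density = 9/28.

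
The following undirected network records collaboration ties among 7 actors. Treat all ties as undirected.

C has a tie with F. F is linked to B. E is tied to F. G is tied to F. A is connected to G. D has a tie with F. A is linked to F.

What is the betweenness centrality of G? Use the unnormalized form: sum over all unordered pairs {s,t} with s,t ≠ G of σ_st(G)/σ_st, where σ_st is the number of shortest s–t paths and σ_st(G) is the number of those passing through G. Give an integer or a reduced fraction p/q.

0

No shortest path between any pair of other nodes passes through G.
Summing the contributions gives betweenness(G) = 0.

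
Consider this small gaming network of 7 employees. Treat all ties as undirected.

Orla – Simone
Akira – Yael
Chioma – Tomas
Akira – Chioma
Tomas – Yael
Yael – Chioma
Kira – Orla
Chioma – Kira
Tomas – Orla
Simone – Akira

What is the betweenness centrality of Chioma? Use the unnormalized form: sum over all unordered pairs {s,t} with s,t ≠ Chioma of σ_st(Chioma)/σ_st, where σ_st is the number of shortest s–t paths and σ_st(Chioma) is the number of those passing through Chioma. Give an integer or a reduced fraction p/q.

Pairs whose geodesics pass through Chioma — Yael–Kira: 1; Akira–Kira: 1; Akira–Tomas: 1/2; Kira–Tomas: 1/2.
All other pairs contribute 0.
Summing the contributions gives betweenness(Chioma) = 3.

3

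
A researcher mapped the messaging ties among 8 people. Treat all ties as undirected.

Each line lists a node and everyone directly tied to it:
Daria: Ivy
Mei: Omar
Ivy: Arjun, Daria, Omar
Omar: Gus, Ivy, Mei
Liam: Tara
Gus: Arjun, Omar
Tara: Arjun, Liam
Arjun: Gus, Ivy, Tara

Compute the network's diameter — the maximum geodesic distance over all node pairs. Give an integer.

5

Eccentricity of each node (its greatest distance to any other): Arjun:3, Daria:4, Gus:3, Ivy:3, Liam:5, Mei:5, Omar:4, Tara:4.
The maximum eccentricity is 5, realized for instance by the pair Liam–Mei via Liam – Tara – Arjun – Ivy – Omar – Mei. So the diameter is 5.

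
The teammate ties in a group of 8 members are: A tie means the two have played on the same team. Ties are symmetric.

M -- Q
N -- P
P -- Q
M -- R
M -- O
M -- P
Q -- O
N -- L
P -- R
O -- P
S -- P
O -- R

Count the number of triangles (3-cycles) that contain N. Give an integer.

0

N's neighbors are L and P, but none of them are tied to each other, so no triangle contains N.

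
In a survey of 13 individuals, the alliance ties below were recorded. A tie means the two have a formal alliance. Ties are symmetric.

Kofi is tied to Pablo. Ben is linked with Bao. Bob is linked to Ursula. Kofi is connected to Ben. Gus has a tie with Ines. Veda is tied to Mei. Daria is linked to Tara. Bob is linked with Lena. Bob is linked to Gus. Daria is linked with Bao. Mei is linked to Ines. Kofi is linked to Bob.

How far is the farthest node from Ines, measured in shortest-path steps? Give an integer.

Distances from Ines: Bao:5, Ben:4, Bob:2, Daria:6, Gus:1, Kofi:3, Lena:3, Mei:1, Pablo:4, Tara:7, Ursula:3, Veda:2.
The largest is 7 (to Tara), so the eccentricity of Ines is 7.

7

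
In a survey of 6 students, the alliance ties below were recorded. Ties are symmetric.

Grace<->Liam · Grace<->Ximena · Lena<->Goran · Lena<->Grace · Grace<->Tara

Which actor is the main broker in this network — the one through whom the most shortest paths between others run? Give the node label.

Unnormalized betweenness of each node: Goran:0, Grace:9, Lena:4, Liam:0, Tara:0, Ximena:0.
Grace has the largest value, 9, making it the main broker — the node through which the most shortest paths run.

Grace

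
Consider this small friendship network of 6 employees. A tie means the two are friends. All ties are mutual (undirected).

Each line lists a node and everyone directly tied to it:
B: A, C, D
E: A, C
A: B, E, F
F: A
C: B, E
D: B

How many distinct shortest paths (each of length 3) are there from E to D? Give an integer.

The shortest distance is 3. The length-3 paths are: E–A–B–D; E–C–B–D.
That gives 2 distinct shortest paths.

2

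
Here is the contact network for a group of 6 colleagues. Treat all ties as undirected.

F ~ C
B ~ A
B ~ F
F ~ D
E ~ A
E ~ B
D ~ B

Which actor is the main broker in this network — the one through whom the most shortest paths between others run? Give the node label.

B

Unnormalized betweenness of each node: A:0, B:6, C:0, D:0, E:0, F:4.
B has the largest value, 6, making it the main broker — the node through which the most shortest paths run.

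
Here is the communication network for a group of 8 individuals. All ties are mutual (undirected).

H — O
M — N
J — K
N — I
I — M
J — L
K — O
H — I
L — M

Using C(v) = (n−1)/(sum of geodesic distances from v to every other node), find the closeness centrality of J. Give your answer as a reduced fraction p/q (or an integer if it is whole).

7/15

Distances from J: H:3, I:3, K:1, L:1, M:2, N:3, O:2. Sum = 15.
n = 8, so closeness = 7/15.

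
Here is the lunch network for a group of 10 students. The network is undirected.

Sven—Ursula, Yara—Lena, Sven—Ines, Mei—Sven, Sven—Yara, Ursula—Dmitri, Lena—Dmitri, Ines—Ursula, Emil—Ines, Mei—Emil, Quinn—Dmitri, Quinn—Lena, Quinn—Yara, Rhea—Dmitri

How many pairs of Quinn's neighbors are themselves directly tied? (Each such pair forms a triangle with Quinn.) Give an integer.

Quinn's neighbors: Dmitri, Lena, and Yara.
Neighbor pairs that are themselves tied: Quinn–Dmitri–Lena; Quinn–Lena–Yara. Each forms one triangle with Quinn, for 2 in total.

2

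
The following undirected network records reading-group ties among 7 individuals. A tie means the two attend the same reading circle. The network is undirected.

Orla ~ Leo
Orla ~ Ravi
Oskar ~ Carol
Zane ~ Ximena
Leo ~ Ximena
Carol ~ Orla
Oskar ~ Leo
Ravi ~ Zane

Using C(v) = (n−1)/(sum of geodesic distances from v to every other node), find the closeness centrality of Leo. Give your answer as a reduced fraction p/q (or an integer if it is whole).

Distances from Leo: Carol:2, Orla:1, Oskar:1, Ravi:2, Ximena:1, Zane:2. Sum = 9.
n = 7, so closeness = 6/9 = 2/3.

2/3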